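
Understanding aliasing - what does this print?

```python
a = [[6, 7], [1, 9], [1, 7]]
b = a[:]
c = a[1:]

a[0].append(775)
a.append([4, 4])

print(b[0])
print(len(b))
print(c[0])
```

Key concept: slice with nested mutation.
Step by step:
`a = [[6, 7], [1, 9], [1, 7]]` → a = [[6, 7], [1, 9], [1, 7]]
`b = a[:]` → b = [[6, 7], [1, 9], [1, 7]]
`c = a[1:]` → c = [[1, 9], [1, 7]]
`a[0].append(775)` → a = [[6, 7, 775], [1, 9], [1, 7]]; b = [[6, 7, 775], [1, 9], [1, 7]]
`a.append([4, 4])` → a = [[6, 7, 775], [1, 9], [1, 7], [4, 4]]
`print(b[0])` → prints [6, 7, 775]
`print(len(b))` → prints 3
`print(c[0])` → prints [1, 9]

Answer:
[6, 7, 775]
3
[1, 9]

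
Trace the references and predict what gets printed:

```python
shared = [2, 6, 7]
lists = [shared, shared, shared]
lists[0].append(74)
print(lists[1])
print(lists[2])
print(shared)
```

Key concept: list of same reference.
Step by step:
`shared = [2, 6, 7]` → shared = [2, 6, 7]
`lists = [shared, shared, shared]` → lists = [[2, 6, 7], [2, 6, 7], [2, 6, 7]]
`lists[0].append(74)` → shared = [2, 6, 7, 74]; lists = [[2, 6, 7, 74], [2, 6, 7, 74], [2, 6, 7, 74]]
`print(lists[1])` → prints [2, 6, 7, 74]
`print(lists[2])` → prints [2, 6, 7, 74]
`print(shared)` → prints [2, 6, 7, 74]

Answer:
[2, 6, 7, 74]
[2, 6, 7, 74]
[2, 6, 7, 74]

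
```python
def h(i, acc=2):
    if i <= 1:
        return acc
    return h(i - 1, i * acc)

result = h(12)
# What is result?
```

Accumulator trace (n, acc): (12, 2) -> (11, 24) -> (10, 264) -> (9, 2640) -> (8, 23760) -> (7, 190080) -> (6, 1330560) -> (5, 7983360) -> (4, 39916800) -> (3, 159667200) -> (2, 479001600) -> (1, 958003200) -> return 958003200

Answer: 958003200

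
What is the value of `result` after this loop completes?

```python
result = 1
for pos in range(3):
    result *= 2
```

2^3 = 8
`result` takes the values: 1 → 2 → 4 → 8

Answer: 8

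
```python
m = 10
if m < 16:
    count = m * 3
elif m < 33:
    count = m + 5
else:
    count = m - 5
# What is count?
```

Trace:
`m = 10` → m = 10
`if m < 16: ...` → m < 16 is True → count = 30
So count = 30

Answer: 30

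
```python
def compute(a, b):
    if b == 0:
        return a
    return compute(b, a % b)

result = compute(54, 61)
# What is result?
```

compute(54, 61) -> compute(61, 54) -> compute(54, 7) -> compute(7, 5) -> compute(5, 2) -> compute(2, 1) -> compute(1, 0) -> 1

Answer: 1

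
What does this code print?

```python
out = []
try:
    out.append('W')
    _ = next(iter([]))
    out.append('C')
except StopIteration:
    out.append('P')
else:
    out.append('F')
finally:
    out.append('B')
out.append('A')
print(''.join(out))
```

Execution trace: 'W' (try body) → 'P' (except StopIteration) → 'B' (finally) → 'A' (after the try/except). Output: WPBA

Answer: WPBA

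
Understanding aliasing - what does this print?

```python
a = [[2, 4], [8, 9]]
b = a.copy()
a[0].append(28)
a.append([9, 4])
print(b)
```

Key concept: shallow copy with nested lists.
Step by step:
`a = [[2, 4], [8, 9]]` → a = [[2, 4], [8, 9]]
`b = a.copy()` → b = [[2, 4], [8, 9]]
`a[0].append(28)` → a = [[2, 4, 28], [8, 9]]; b = [[2, 4, 28], [8, 9]]
`a.append([9, 4])` → a = [[2, 4, 28], [8, 9], [9, 4]]
`print(b)` → prints [[2, 4, 28], [8, 9]]

Answer: [[2, 4, 28], [8, 9]]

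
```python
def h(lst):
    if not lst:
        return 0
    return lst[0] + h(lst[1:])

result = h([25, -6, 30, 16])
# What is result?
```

25 + (-6) + 30 + 16 + 0 = 65

Answer: 65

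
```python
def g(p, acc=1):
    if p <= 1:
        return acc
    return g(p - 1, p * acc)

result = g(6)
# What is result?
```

Accumulator trace (n, acc): (6, 1) -> (5, 6) -> (4, 30) -> (3, 120) -> (2, 360) -> (1, 720) -> return 720

Answer: 720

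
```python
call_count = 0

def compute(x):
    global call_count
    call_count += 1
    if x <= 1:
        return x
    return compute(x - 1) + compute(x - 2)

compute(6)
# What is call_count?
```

Calls(x) = 1 + Calls(x-1) + Calls(x-2); Calls(0)=Calls(1)=1. For x=6 this gives 25.

Answer: 25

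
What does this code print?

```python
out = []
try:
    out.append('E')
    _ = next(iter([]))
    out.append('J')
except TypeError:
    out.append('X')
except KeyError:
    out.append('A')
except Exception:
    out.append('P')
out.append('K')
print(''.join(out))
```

Execution trace: 'E' (try body) → 'P' (except Exception) → 'K' (after the try/except). Output: EPK

Answer: EPK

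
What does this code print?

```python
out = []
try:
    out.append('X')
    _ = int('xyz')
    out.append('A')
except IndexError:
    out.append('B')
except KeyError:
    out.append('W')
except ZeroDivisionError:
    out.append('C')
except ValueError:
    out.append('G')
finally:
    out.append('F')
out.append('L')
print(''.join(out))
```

Execution trace: 'X' (try body) → 'G' (except ValueError) → 'F' (finally) → 'L' (after the try/except). Output: XGFL

Answer: XGFL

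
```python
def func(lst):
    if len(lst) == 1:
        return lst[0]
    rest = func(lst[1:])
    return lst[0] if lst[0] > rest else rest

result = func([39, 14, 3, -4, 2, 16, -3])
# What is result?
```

Recursive max over [39, 14, 3, -4, 2, 16, -3] = 39

Answer: 39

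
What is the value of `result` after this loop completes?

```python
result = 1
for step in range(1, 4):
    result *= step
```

3! = 6
`result` takes the values: 1 → 2 → 6

Answer: 6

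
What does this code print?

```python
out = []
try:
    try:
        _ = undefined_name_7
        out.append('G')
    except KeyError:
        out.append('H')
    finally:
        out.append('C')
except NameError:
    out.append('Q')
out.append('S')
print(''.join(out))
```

Execution trace: 'C' (finally) → 'Q' (outer except NameError) → 'S' (after the try/except). Output: CQS

Answer: CQS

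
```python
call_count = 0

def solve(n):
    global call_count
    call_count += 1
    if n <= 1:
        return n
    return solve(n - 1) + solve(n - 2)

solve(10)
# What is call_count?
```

Calls(n) = 1 + Calls(n-1) + Calls(n-2); Calls(0)=Calls(1)=1. For n=10 this gives 177.

Answer: 177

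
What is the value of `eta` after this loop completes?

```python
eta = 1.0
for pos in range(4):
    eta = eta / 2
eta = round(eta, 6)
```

Halving LR 4 times: 1 / 2^4
`eta` takes the values: 1.0 → 0.5 → 0.25 → 0.125 → 0.0625

Answer: 0.0625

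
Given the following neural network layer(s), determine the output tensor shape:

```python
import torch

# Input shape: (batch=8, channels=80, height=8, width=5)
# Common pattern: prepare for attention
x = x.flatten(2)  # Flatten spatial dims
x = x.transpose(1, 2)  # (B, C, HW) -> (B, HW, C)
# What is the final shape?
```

Input: (8, 80, 8, 5) -> after flatten(2): (8, 80, 40) -> Output: (8, 40, 80)

Answer: (8, 40, 80)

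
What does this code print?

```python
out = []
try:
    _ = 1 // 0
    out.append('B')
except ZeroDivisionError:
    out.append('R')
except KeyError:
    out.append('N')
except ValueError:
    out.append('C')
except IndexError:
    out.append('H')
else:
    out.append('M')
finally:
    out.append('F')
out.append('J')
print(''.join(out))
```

Execution trace: 'R' (except ZeroDivisionError) → 'F' (finally) → 'J' (after the try/except). Output: RFJ

Answer: RFJ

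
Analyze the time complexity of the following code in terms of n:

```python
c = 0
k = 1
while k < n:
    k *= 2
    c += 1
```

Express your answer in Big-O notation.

Each loop level contributes: log n. Multiplying the contributions gives O(log n).

Answer: O(log n)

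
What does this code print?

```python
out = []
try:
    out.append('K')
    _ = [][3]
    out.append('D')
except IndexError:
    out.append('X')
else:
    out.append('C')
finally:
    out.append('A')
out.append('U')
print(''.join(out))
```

Execution trace: 'K' (try body) → 'X' (except IndexError) → 'A' (finally) → 'U' (after the try/except). Output: KXAU

Answer: KXAU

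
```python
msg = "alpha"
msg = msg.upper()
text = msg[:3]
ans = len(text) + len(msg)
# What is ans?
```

Trace:
`msg = "alpha"` → msg = 'alpha'
`msg = msg.upper()` → msg = 'ALPHA'
`text = msg[:3]` → text = 'ALP'
`ans = len(text) + len(msg)` → ans = 8
So ans = 8

Answer: 8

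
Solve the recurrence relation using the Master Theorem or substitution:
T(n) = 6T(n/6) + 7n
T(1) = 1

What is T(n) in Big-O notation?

By Master Theorem: a=6, b=6, f(n)=7n. Since log_6(6) = 1 and f(n) = Θ(n^1), Case 2 applies. T(n) = O(n log n).

Answer: O(n log n)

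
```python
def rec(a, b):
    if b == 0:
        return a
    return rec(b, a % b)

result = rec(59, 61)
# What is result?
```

rec(59, 61) -> rec(61, 59) -> rec(59, 2) -> rec(2, 1) -> rec(1, 0) -> 1

Answer: 1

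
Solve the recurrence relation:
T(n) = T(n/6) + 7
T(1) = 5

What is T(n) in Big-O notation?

Each step divides n by 6 and adds 7. After log_6(n) steps we reach T(1)=5. So T(n) = 7·log_6(n) + 5 = O(log n).

Answer: O(log n)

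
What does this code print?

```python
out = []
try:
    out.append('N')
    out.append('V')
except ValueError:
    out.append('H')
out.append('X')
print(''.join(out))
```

Execution trace: 'N' (try body) → 'V' (try body, no exception) → 'X' (after the try/except). Output: NVX

Answer: NVX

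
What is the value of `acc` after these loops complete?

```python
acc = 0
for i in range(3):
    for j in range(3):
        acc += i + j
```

Sum of all i+j for i,j in 3x3
`acc` takes the values: 0 → 1 → 3 → 4 → 6 → 9 → 11 → 14 → 18

Answer: 18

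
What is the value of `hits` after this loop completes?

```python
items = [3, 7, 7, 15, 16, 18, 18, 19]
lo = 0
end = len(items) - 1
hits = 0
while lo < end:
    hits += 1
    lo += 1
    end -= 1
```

Iterations until pointers meet (list length 8)
`hits` takes the values: 0 → 1 → 2 → 3 → 4

Answer: 4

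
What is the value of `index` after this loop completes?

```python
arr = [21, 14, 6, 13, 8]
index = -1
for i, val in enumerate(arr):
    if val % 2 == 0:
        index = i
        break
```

First even number index in [21, 14, 6, 13, 8]
`index` takes the values: -1 → 1

Answer: 1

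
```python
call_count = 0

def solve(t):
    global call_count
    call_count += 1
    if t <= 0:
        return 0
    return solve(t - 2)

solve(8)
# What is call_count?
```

Linear recursion stepping by 2: 5 calls from t=8 down to ≤0.

Answer: 5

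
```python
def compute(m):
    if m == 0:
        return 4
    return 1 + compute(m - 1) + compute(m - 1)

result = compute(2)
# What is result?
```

compute(m) = 1 + 2·compute(m-1), compute(0)=4. Closed form: (4+1)·2^2 - 1 = 19.

Answer: 19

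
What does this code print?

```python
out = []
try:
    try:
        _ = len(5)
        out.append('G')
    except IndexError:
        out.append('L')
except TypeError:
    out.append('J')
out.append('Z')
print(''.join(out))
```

Execution trace: 'J' (outer except TypeError) → 'Z' (after the try/except). Output: JZ

Answer: JZ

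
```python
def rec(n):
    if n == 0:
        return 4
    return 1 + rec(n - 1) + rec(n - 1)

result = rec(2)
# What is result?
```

rec(n) = 1 + 2·rec(n-1), rec(0)=4. Closed form: (4+1)·2^2 - 1 = 19.

Answer: 19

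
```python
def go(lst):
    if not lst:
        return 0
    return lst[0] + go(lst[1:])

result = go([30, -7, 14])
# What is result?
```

30 + (-7) + 14 + 0 = 37

Answer: 37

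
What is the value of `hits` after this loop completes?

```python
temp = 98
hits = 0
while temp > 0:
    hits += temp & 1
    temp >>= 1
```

Count set bits in 98 (binary: 0b1100010)
`hits` takes the values: 0 → 1 → 2 → 3

Answer: 3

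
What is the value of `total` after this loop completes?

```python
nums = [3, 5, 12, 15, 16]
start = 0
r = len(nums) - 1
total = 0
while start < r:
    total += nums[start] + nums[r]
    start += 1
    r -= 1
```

Sum of pairs from ends
`total` takes the values: 0 → 19 → 39

Answer: 39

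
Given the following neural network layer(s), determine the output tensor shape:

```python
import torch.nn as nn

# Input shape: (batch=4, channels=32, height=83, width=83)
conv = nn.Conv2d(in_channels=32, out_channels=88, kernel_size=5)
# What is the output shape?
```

Input: (4, 32, 83, 83) -> Output: (4, 88, 79, 79)

Answer: (4, 88, 79, 79)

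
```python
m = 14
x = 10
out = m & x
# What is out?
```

Trace:
`m = 14` → m = 14
`x = 10` → x = 10
`out = m & x` → out = 10
So out = 10

Answer: 10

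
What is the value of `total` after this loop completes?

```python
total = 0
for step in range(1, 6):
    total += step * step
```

Sum of squares 1² to 5² = 55
`total` takes the values: 0 → 1 → 5 → 14 → 30 → 55

Answer: 55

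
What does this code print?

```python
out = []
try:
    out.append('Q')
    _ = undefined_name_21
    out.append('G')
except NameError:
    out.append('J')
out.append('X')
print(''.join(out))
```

Execution trace: 'Q' (try body) → 'J' (except NameError) → 'X' (after the try/except). Output: QJX

Answer: QJX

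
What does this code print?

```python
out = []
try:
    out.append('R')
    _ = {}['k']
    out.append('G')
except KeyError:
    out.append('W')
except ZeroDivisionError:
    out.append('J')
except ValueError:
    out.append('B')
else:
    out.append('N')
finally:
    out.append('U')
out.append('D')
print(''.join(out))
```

Execution trace: 'R' (try body) → 'W' (except KeyError) → 'U' (finally) → 'D' (after the try/except). Output: RWUD

Answer: RWUD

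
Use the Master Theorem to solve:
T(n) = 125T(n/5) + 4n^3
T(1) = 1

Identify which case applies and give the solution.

a=125, b=5, f(n)=4n^3. log_5(125) = 3. Since c=3 = 3, Case 2 applies: T(n) = Θ(n^log_b(a) · log n) = O(n^3 log n).

Answer: O(n^3 log n) - Case 2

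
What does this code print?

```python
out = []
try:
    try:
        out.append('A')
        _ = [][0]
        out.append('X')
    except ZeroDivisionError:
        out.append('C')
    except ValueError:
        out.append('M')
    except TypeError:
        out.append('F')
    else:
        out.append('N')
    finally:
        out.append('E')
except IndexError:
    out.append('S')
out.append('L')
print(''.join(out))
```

Execution trace: 'A' (try body) → 'E' (finally) → 'S' (outer except IndexError) → 'L' (after the try/except). Output: AESL

Answer: AESL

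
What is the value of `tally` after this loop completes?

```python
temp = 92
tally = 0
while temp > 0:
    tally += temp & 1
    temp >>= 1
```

Count set bits in 92 (binary: 0b1011100)
`tally` takes the values: 0 → 1 → 2 → 3 → 4

Answer: 4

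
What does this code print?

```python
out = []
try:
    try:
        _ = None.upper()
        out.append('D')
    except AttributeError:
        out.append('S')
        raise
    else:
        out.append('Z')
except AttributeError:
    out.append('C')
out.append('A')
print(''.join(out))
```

Execution trace: 'S' (inner except AttributeError) → 'C' (outer except AttributeError) → 'A' (after the try/except). Output: SCA

Answer: SCA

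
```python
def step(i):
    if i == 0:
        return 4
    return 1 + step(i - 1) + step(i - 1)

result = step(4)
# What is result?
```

step(i) = 1 + 2·step(i-1), step(0)=4. Closed form: (4+1)·2^4 - 1 = 79.

Answer: 79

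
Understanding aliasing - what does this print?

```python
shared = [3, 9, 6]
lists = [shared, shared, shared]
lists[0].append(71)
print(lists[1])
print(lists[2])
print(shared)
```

Key concept: list of same reference.
Step by step:
`shared = [3, 9, 6]` → shared = [3, 9, 6]
`lists = [shared, shared, shared]` → lists = [[3, 9, 6], [3, 9, 6], [3, 9, 6]]
`lists[0].append(71)` → shared = [3, 9, 6, 71]; lists = [[3, 9, 6, 71], [3, 9, 6, 71], [3, 9, 6, 71]]
`print(lists[1])` → prints [3, 9, 6, 71]
`print(lists[2])` → prints [3, 9, 6, 71]
`print(shared)` → prints [3, 9, 6, 71]

Answer:
[3, 9, 6, 71]
[3, 9, 6, 71]
[3, 9, 6, 71]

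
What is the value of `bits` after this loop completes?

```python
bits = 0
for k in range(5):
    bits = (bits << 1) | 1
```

Build 5 consecutive 1-bits: 0b11111
`bits` takes the values: 0 → 1 → 3 → 7 → 15 → 31

Answer: 31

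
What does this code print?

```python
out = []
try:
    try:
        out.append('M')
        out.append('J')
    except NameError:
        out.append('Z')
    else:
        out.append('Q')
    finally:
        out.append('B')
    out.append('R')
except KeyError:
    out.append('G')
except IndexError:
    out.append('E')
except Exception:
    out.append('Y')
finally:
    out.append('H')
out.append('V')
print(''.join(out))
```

Execution trace: 'M' (inner try body) → 'J' (inner try body, no exception) → 'Q' (inner else) → 'B' (inner finally) → 'R' (try body, no exception) → 'H' (finally) → 'V' (after the try/except). Output: MJQBRHV

Answer: MJQBRHV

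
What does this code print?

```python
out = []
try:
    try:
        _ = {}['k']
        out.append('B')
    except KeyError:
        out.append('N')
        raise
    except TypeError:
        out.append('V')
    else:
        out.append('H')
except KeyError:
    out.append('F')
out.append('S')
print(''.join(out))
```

Execution trace: 'N' (inner except KeyError) → 'F' (outer except KeyError) → 'S' (after the try/except). Output: NFS

Answer: NFS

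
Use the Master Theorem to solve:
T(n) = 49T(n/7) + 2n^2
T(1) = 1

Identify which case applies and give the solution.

a=49, b=7, f(n)=2n^2. log_7(49) = 2. Since c=2 = 2, Case 2 applies: T(n) = Θ(n^log_b(a) · log n) = O(n^2 log n).

Answer: O(n^2 log n) - Case 2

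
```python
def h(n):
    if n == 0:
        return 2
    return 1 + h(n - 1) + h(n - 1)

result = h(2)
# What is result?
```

h(n) = 1 + 2·h(n-1), h(0)=2. Closed form: (2+1)·2^2 - 1 = 11.

Answer: 11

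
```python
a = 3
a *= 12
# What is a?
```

Trace:
`a = 3` → a = 3
`a *= 12` → a = 36
So a = 36

Answer: 36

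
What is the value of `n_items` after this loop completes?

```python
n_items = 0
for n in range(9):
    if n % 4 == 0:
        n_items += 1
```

Count numbers divisible by 4 in range(9)
`n_items` takes the values: 0 → 1 → 2 → 3

Answer: 3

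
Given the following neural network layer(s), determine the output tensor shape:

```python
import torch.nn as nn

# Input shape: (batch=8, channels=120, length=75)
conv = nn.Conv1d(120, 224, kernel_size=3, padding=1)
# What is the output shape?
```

Input: (8, 120, 75) -> Output: (8, 224, 75)

Answer: (8, 224, 75)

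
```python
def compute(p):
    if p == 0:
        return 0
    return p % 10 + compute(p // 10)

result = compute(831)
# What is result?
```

Sum of digits of 831: 1 + 3 + 8 = 12

Answer: 12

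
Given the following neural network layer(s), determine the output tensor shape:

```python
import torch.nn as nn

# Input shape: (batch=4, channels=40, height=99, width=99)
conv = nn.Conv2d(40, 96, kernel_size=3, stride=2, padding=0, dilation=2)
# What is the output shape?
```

Input: (4, 40, 99, 99) -> Output: (4, 96, 48, 48)

Answer: (4, 96, 48, 48)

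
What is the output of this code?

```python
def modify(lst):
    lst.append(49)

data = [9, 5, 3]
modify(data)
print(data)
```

Key concept: function modifies passed list.
Step by step:
`data = [9, 5, 3]` → data = [9, 5, 3]
`modify(data)` → data = [9, 5, 3, 49]
`print(data)` → prints [9, 5, 3, 49]

Answer: [9, 5, 3, 49]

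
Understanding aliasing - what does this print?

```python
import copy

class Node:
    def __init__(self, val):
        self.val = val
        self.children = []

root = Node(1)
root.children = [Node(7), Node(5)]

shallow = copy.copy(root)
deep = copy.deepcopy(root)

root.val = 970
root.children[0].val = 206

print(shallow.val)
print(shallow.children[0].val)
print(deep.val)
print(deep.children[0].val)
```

Key concept: deep copy with custom objects.
Step by step:
`root = Node(1)` → root = Node(val=1, children=[])
`root.children = [Node(7), Node(5)]` → root = Node(val=1, children=[Node(val=7, children=[]), Node(val=5, children=[])])
`shallow = copy.copy(root)` → shallow = Node(val=1, children=[Node(val=7, children=[]), Node(val=5, children=[])])
`deep = copy.deepcopy(root)` → deep = Node(val=1, children=[Node(val=7, children=[]), Node(val=5, children=[])])
`root.val = 970` → root = Node(val=970, children=[Node(val=7, children=[]), Node(val=5, children=[])])
`root.children[0].val = 206` → root = Node(val=970, children=[Node(val=206, children=[]), Node(val=5, children=[])]); shallow = Node(val=1, children=[Node(val=206, children=[]), Node(val=5, children=[])])
`print(shallow.val)` → prints 1
`print(shallow.children[0].val)` → prints 206
`print(deep.val)` → prints 1
`print(deep.children[0].val)` → prints 7

Answer:
1
206
1
7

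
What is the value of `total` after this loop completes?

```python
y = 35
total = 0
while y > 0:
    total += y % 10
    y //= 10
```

Sum digits of 35
`total` takes the values: 0 → 5 → 8

Answer: 8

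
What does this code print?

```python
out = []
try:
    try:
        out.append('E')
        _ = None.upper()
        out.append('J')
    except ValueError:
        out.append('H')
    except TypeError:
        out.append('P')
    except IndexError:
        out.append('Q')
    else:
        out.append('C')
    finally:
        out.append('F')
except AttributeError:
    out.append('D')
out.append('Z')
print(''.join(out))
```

Execution trace: 'E' (try body) → 'F' (finally) → 'D' (outer except AttributeError) → 'Z' (after the try/except). Output: EFDZ

Answer: EFDZ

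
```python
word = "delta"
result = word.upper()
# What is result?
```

Trace:
`word = "delta"` → word = 'delta'
`result = word.upper()` → result = 'DELTA'
So result = 'DELTA'

Answer: 'DELTA'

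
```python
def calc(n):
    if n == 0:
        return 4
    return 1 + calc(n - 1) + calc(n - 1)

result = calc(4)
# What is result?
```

calc(n) = 1 + 2·calc(n-1), calc(0)=4. Closed form: (4+1)·2^4 - 1 = 79.

Answer: 79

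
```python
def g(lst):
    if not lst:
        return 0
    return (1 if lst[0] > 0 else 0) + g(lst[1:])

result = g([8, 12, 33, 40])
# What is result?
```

Count of positive elements in [8, 12, 33, 40] = 4

Answer: 4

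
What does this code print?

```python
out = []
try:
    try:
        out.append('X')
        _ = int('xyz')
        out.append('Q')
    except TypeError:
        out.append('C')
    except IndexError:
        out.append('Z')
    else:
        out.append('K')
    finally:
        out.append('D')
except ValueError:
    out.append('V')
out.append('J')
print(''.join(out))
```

Execution trace: 'X' (try body) → 'D' (finally) → 'V' (outer except ValueError) → 'J' (after the try/except). Output: XDVJ

Answer: XDVJ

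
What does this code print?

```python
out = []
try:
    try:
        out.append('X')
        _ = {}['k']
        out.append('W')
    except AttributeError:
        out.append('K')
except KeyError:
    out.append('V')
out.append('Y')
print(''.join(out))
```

Execution trace: 'X' (try body) → 'V' (outer except KeyError) → 'Y' (after the try/except). Output: XVY

Answer: XVY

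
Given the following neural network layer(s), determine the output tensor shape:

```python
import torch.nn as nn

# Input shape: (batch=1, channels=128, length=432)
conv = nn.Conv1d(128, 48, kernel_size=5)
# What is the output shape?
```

Input: (1, 128, 432) -> Output: (1, 48, 428)

Answer: (1, 48, 428)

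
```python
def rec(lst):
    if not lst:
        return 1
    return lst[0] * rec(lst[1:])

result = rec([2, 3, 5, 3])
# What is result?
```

Product over [2, 3, 5, 3] = 2 * 3 * 5 * 3 = 90

Answer: 90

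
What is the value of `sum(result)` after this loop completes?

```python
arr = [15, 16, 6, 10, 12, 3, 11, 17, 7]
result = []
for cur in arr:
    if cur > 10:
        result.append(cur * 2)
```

Sum of doubled values > 10
`result` takes the values: [] → [30] → [30, 32] → [30, 32, 24] → [30, 32, 24, 22] → [30, 32, 24, 22, 34]
So `sum(result)` = 142

Answer: 142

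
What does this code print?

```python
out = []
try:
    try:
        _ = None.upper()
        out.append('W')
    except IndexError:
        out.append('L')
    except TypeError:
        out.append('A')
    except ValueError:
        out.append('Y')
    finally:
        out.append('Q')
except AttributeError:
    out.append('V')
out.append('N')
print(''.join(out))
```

Execution trace: 'Q' (inner finally) → 'V' (outer except AttributeError) → 'N' (after the try/except). Output: QVN

Answer: QVN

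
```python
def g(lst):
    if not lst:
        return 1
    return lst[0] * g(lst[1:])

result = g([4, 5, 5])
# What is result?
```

Product over [4, 5, 5] = 4 * 5 * 5 = 100

Answer: 100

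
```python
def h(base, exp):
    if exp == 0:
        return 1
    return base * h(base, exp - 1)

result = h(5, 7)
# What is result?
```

h(5, 7) = 5 * 5 * 5 * 5 * 5 * 5 * 5 = 78125

Answer: 78125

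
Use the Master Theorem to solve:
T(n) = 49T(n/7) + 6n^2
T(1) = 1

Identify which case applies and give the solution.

a=49, b=7, f(n)=6n^2. log_7(49) = 2. Since c=2 = 2, Case 2 applies: T(n) = Θ(n^log_b(a) · log n) = O(n^2 log n).

Answer: O(n^2 log n) - Case 2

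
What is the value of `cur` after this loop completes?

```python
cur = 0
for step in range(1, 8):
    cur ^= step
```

XOR of 1 to 7
`cur` takes the values: 0 → 1 → 3 → 0 → 4 → 1 → 7 → 0

Answer: 0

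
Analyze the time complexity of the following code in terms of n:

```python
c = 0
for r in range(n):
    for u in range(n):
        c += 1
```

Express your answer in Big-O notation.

Each loop level contributes: n × n. Multiplying the contributions gives O(n^2).

Answer: O(n^2)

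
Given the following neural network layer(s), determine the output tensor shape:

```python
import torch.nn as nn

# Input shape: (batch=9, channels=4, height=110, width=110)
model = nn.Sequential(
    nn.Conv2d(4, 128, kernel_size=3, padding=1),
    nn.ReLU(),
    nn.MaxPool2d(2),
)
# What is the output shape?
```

Input: (9, 4, 110, 110) -> after Conv2d: (9, 128, 110, 110) -> after ReLU: (9, 128, 110, 110) -> Output: (9, 128, 55, 55)

Answer: (9, 128, 55, 55)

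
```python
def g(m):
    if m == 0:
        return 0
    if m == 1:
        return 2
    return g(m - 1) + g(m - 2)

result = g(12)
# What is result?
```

Build up from base cases: g(0)=0, g(1)=2, g(2)=2, g(3)=4, g(4)=6, g(5)=10, g(6)=16, ..., g(12)=288

Answer: 288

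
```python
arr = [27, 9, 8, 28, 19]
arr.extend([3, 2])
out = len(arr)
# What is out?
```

Trace:
`arr = [27, 9, 8, 28, 19]` → arr = [27, 9, 8, 28, 19]
`arr.extend([3, 2])` → arr = [27, 9, 8, 28, 19, 3, 2]
`out = len(arr)` → out = 7
So out = 7

Answer: 7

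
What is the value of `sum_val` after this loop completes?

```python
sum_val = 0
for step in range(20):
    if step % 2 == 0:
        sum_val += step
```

Sum of even numbers 0 to 19
`sum_val` takes the values: 0 → 2 → 6 → 12 → 20 → 30 → 42 → 56 → 72 → 90

Answer: 90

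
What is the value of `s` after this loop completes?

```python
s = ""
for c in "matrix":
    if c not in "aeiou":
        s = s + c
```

Remove vowels from 'matrix'
`s` takes the values: "" → "m" → "mt" → "mtr" → "mtrx"

Answer: "mtrx"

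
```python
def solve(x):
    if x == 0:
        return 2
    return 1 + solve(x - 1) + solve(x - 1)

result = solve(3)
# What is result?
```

solve(x) = 1 + 2·solve(x-1), solve(0)=2. Closed form: (2+1)·2^3 - 1 = 23.

Answer: 23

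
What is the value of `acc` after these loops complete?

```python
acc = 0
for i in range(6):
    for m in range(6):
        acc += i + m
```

Sum of all i+m for i,m in 6x6
`acc` takes the values: 0 → 1 → 3 → 6 → 10 → 15 → 16 → 18 → 21 → 25 → 30 → 36 → 38 → 41 → 45 → 50 → 56 → 63 → 66 → 70 → 75 → 81 → 88 → 96 → 100 → 105 → 111 → 118 → 126 → 135 → 140 → 146 → 153 → 161 → 170 → 180

Answer: 180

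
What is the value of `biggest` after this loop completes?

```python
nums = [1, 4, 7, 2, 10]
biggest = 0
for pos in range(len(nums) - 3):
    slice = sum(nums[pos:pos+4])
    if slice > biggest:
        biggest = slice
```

Max sum of 4-element window in [1, 4, 7, 2, 10]
`biggest` takes the values: 0 → 14 → 23

Answer: 23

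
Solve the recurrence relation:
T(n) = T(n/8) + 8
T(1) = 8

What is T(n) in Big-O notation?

Each step divides n by 8 and adds 8. After log_8(n) steps we reach T(1)=8. So T(n) = 8·log_8(n) + 8 = O(log n).

Answer: O(log n)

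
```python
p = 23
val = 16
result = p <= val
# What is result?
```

Trace:
`p = 23` → p = 23
`val = 16` → val = 16
`result = p <= val` → result = False
So result = False

Answer: False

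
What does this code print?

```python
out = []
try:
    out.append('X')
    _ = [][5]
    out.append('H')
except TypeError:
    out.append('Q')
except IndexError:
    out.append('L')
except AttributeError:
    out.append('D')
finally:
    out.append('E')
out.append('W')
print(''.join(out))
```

Execution trace: 'X' (try body) → 'L' (except IndexError) → 'E' (finally) → 'W' (after the try/except). Output: XLEW

Answer: XLEW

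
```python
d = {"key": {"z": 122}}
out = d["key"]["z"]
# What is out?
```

Trace:
`d = {"key": {"z": 122}}` → d = {'key': {'z': 122}}
`out = d["key"]["z"]` → out = 122
So out = 122

Answer: 122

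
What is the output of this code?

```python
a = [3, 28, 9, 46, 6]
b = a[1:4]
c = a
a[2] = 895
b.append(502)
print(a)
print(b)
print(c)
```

Key concept: slice vs alias.
Step by step:
`a = [3, 28, 9, 46, 6]` → a = [3, 28, 9, 46, 6]
`b = a[1:4]` → b = [28, 9, 46]
`c = a` → c = [3, 28, 9, 46, 6] (same object as a)
`a[2] = 895` → a = [3, 28, 895, 46, 6] (same object as c); c = [3, 28, 895, 46, 6] (same object as a)
`b.append(502)` → b = [28, 9, 46, 502]
`print(a)` → prints [3, 28, 895, 46, 6]
`print(b)` → prints [28, 9, 46, 502]
`print(c)` → prints [3, 28, 895, 46, 6]

Answer:
[3, 28, 895, 46, 6]
[28, 9, 46, 502]
[3, 28, 895, 46, 6]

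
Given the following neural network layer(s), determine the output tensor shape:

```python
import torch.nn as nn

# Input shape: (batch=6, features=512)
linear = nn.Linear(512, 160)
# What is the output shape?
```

Input: (6, 512) -> Output: (6, 160)

Answer: (6, 160)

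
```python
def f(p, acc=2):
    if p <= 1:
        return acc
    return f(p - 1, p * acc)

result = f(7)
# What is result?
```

Accumulator trace (n, acc): (7, 2) -> (6, 14) -> (5, 84) -> (4, 420) -> (3, 1680) -> (2, 5040) -> (1, 10080) -> return 10080

Answer: 10080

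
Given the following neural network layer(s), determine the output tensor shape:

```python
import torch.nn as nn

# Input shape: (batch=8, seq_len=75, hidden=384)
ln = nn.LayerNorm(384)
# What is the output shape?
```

Input: (8, 75, 384) -> Output: (8, 75, 384)

Answer: (8, 75, 384)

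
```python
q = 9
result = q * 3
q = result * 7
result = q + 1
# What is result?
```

Trace:
`q = 9` → q = 9
`result = q * 3` → result = 27
`q = result * 7` → q = 189
`result = q + 1` → result = 190
So result = 190

Answer: 190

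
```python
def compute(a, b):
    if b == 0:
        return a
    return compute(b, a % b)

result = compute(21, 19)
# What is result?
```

compute(21, 19) -> compute(19, 2) -> compute(2, 1) -> compute(1, 0) -> 1

Answer: 1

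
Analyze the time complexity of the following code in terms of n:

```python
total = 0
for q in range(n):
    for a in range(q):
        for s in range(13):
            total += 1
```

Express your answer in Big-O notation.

Each loop level contributes: n × n × 1. Multiplying the contributions gives O(n^2).

Answer: O(n^2)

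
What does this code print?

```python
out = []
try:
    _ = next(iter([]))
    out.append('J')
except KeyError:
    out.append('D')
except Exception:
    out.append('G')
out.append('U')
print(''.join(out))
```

Execution trace: 'G' (except Exception) → 'U' (after the try/except). Output: GU

Answer: GU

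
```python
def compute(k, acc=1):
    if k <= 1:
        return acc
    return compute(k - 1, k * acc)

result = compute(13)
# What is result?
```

Accumulator trace (n, acc): (13, 1) -> (12, 13) -> (11, 156) -> (10, 1716) -> (9, 17160) -> (8, 154440) -> (7, 1235520) -> (6, 8648640) -> (5, 51891840) -> (4, 259459200) -> (3, 1037836800) -> (2, 3113510400) -> (1, 6227020800) -> return 6227020800

Answer: 6227020800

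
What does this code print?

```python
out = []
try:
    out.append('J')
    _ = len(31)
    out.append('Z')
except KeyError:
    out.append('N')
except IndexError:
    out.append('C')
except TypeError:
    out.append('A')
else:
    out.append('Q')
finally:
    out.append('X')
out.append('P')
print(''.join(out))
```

Execution trace: 'J' (try body) → 'A' (except TypeError) → 'X' (finally) → 'P' (after the try/except). Output: JAXP

Answer: JAXP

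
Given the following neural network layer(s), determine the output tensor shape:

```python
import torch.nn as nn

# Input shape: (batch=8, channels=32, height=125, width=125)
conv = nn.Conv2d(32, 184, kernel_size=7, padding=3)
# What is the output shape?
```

Input: (8, 32, 125, 125) -> Output: (8, 184, 125, 125)

Answer: (8, 184, 125, 125)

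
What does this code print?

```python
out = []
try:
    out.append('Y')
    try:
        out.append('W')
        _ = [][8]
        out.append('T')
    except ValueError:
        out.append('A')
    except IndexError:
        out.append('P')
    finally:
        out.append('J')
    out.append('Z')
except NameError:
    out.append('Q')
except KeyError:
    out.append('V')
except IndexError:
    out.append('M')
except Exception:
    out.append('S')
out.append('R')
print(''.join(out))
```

Execution trace: 'Y' (try body) → 'W' (inner try body) → 'P' (inner except IndexError) → 'J' (inner finally) → 'Z' (try body, no exception) → 'R' (after the try/except). Output: YWPJZR

Answer: YWPJZR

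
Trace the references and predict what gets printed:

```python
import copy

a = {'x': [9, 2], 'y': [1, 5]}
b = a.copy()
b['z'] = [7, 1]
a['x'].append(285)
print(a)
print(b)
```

Key concept: shallow copy of dict with mutable values.
Step by step:
`a = {'x': [9, 2], 'y': [1, 5]}` → a = {'x': [9, 2], 'y': [1, 5]}
`b = a.copy()` → b = {'x': [9, 2], 'y': [1, 5]}
`b['z'] = [7, 1]` → b = {'x': [9, 2], 'y': [1, 5], 'z': [7, 1]}
`a['x'].append(285)` → a = {'x': [9, 2, 285], 'y': [1, 5]}; b = {'x': [9, 2, 285], 'y': [1, 5], 'z': [7, 1]}
`print(a)` → prints {'x': [9, 2, 285], 'y': [1, 5]}
`print(b)` → prints {'x': [9, 2, 285], 'y': [1, 5], 'z': [7, 1]}

Answer:
{'x': [9, 2, 285], 'y': [1, 5]}
{'x': [9, 2, 285], 'y': [1, 5], 'z': [7, 1]}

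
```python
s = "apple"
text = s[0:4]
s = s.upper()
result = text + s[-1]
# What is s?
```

Trace:
`s = "apple"` → s = 'apple'
`text = s[0:4]` → text = 'appl'
`s = s.upper()` → s = 'APPLE'
`result = text + s[-1]` → result = 'applE'
So s = 'APPLE'

Answer: 'APPLE'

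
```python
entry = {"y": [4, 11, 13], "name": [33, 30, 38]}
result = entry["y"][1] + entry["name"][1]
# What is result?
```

Trace:
`entry = {"y": [4, 11, 13], "name": [33, 30, 38]}` → entry = {'y': [4, 11, 13], 'name': [33, 30, 38]}
`result = entry["y"][1] + entry["name"][1]` → result = 41
So result = 41

Answer: 41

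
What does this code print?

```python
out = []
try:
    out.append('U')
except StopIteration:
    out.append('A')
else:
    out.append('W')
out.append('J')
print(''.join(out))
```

Execution trace: 'U' (try body, no exception) → 'W' (else) → 'J' (after the try/except). Output: UWJ

Answer: UWJ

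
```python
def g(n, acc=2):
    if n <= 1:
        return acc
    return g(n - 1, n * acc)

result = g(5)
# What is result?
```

Accumulator trace (n, acc): (5, 2) -> (4, 10) -> (3, 40) -> (2, 120) -> (1, 240) -> return 240

Answer: 240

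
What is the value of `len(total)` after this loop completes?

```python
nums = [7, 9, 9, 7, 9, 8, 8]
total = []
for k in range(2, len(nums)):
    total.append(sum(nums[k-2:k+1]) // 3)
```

Number of 3-element averages
`total` takes the values: [] → [8] → [8, 8] → [8, 8, 8] → [8, 8, 8, 8] → [8, 8, 8, 8, 8]
So `len(total)` = 5

Answer: 5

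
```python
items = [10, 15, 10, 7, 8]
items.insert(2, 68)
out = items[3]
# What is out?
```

Trace:
`items = [10, 15, 10, 7, 8]` → items = [10, 15, 10, 7, 8]
`items.insert(2, 68)` → items = [10, 15, 68, 10, 7, 8]
`out = items[3]` → out = 10
So out = 10

Answer: 10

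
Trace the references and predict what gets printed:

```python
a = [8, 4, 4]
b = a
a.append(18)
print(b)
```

Key concept: basic list aliasing.
Step by step:
`a = [8, 4, 4]` → a = [8, 4, 4]
`b = a` → b = [8, 4, 4] (same object as a)
`a.append(18)` → a = [8, 4, 4, 18] (same object as b); b = [8, 4, 4, 18] (same object as a)
`print(b)` → prints [8, 4, 4, 18]

Answer: [8, 4, 4, 18]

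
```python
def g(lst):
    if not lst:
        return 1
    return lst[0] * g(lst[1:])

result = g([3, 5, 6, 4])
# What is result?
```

Product over [3, 5, 6, 4] = 3 * 5 * 6 * 4 = 360

Answer: 360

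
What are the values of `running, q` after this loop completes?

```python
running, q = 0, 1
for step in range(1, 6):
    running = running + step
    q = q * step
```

Sum and factorial of 1 to 5
`running, q` takes the values: (0, 1) → (1, 1) → (3, 1) → (3, 2) → (6, 2) → (6, 6) → (10, 6) → (10, 24) → (15, 24) → (15, 120)

Answer: 15, 120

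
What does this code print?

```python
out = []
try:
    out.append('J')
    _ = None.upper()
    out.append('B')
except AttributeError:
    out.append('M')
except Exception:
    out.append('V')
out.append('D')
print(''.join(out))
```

Execution trace: 'J' (try body) → 'M' (except AttributeError) → 'D' (after the try/except). Output: JMD

Answer: JMD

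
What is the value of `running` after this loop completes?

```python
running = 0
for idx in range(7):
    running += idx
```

Sum of 0 to 6 = 21
`running` takes the values: 0 → 1 → 3 → 6 → 10 → 15 → 21

Answer: 21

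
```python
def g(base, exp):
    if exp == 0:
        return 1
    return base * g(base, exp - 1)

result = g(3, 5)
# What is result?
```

g(3, 5) = 3 * 3 * 3 * 3 * 3 = 243

Answer: 243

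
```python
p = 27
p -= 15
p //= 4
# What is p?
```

Trace:
`p = 27` → p = 27
`p -= 15` → p = 12
`p //= 4` → p = 3
So p = 3

Answer: 3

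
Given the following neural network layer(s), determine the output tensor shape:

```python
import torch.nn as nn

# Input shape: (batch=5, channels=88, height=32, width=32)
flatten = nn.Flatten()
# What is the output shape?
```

Input: (5, 88, 32, 32) -> Output: (5, 90112)

Answer: (5, 90112)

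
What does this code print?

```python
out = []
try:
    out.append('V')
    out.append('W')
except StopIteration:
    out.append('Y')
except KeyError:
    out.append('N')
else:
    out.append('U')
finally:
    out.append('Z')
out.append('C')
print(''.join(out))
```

Execution trace: 'V' (try body) → 'W' (try body, no exception) → 'U' (else) → 'Z' (finally) → 'C' (after the try/except). Output: VWUZC

Answer: VWUZC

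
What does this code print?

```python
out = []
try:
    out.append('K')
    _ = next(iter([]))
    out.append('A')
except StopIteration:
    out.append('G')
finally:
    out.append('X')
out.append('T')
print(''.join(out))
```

Execution trace: 'K' (try body) → 'G' (except StopIteration) → 'X' (finally) → 'T' (after the try/except). Output: KGXT

Answer: KGXT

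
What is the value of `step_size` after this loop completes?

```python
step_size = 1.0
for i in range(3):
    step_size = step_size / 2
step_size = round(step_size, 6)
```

Halving LR 3 times: 1 / 2^3
`step_size` takes the values: 1.0 → 0.5 → 0.25 → 0.125

Answer: 0.125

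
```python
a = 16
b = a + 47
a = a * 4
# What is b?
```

Trace:
`a = 16` → a = 16
`b = a + 47` → b = 63
`a = a * 4` → a = 64
So b = 63

Answer: 63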